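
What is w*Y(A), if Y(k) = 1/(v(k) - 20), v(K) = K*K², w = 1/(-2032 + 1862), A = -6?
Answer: 1/40120 ≈ 2.4925e-5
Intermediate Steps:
w = -1/170 (w = 1/(-170) = -1/170 ≈ -0.0058824)
v(K) = K³
Y(k) = 1/(-20 + k³) (Y(k) = 1/(k³ - 20) = 1/(-20 + k³))
w*Y(A) = -1/(170*(-20 + (-6)³)) = -1/(170*(-20 - 216)) = -1/170/(-236) = -1/170*(-1/236) = 1/40120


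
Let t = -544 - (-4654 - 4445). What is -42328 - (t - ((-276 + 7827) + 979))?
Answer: -42353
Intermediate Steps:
t = 8555 (t = -544 - 1*(-9099) = -544 + 9099 = 8555)
-42328 - (t - ((-276 + 7827) + 979)) = -42328 - (8555 - ((-276 + 7827) + 979)) = -42328 - (8555 - (7551 + 979)) = -42328 - (8555 - 1*8530) = -42328 - (8555 - 8530) = -42328 - 1*25 = -42328 - 25 = -42353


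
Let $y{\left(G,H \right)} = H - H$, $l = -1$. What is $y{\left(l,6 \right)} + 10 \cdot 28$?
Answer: $280$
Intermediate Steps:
$y{\left(G,H \right)} = 0$
$y{\left(l,6 \right)} + 10 \cdot 28 = 0 + 10 \cdot 28 = 0 + 280 = 280$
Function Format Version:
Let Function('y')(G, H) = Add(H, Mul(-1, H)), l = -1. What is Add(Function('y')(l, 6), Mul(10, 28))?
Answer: 280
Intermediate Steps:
Function('y')(G, H) = 0
Add(Function('y')(l, 6), Mul(10, 28)) = Add(0, Mul(10, 28)) = Add(0, 280) = 280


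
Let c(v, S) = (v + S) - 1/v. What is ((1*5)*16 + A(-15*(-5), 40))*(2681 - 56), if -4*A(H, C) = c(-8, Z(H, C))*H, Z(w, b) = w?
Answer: -99001875/32 ≈ -3.0938e+6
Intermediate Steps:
c(v, S) = S + v - 1/v (c(v, S) = (S + v) - 1/v = S + v - 1/v)
A(H, C) = -H*(-63/8 + H)/4 (A(H, C) = -(H - 8 - 1/(-8))*H/4 = -(H - 8 - 1*(-⅛))*H/4 = -(H - 8 + ⅛)*H/4 = -(-63/8 + H)*H/4 = -H*(-63/8 + H)/4)
((1*5)*16 + A(-15*(-5), 40))*(2681 - 56) = ((1*5)*16 + (-15*(-5))*(63 - (-120)*(-5))/32)*(2681 - 56) = (5*16 + (1/32)*75*(63 - 8*75))*2625 = (80 + (1/32)*75*(63 - 600))*2625 = (80 + (1/32)*75*(-537))*2625 = (80 - 40275/32)*2625 = -37715/32*2625 = -99001875/32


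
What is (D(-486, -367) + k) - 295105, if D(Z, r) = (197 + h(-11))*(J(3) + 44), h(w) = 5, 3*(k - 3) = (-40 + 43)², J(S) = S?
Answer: -285605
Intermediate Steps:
k = 6 (k = 3 + (-40 + 43)²/3 = 3 + (⅓)*3² = 3 + (⅓)*9 = 3 + 3 = 6)
D(Z, r) = 9494 (D(Z, r) = (197 + 5)*(3 + 44) = 202*47 = 9494)
(D(-486, -367) + k) - 295105 = (9494 + 6) - 295105 = 9500 - 295105 = -285605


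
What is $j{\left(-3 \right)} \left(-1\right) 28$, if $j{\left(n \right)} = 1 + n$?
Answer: $56$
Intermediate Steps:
$j{\left(-3 \right)} \left(-1\right) 28 = \left(1 - 3\right) \left(-1\right) 28 = \left(-2\right) \left(-1\right) 28 = 2 \cdot 28 = 56$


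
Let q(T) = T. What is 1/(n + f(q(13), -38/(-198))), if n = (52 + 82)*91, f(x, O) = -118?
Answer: 1/12076 ≈ 8.2809e-5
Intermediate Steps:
n = 12194 (n = 134*91 = 12194)
1/(n + f(q(13), -38/(-198))) = 1/(12194 - 118) = 1/12076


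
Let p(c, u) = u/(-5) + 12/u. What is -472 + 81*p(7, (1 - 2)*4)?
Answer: -3251/5 ≈ -650.20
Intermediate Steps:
p(c, u) = 12/u - u/5 (p(c, u) = u*(-1/5) + 12/u = -u/5 + 12/u = 12/u - u/5)
-472 + 81*p(7, (1 - 2)*4) = -472 + 81*(12/(((1 - 2)*4)) - (1 - 2)*4/5) = -472 + 81*(12/((-1*4)) - (-1)*4/5) = -472 + 81*(12/(-4) - 1/5*(-4)) = -472 + 81*(12*(-1/4) + 4/5) = -472 + 81*(-3 + 4/5) = -472 + 81*(-11/5) = -472 - 891/5 = -3251/5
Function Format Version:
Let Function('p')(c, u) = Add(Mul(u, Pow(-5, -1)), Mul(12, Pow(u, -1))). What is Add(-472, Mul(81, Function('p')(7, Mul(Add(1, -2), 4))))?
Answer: Rational(-3251, 5) ≈ -650.20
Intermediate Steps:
Function('p')(c, u) = Add(Mul(12, Pow(u, -1)), Mul(Rational(-1, 5), u)) (Function('p')(c, u) = Add(Mul(u, Rational(-1, 5)), Mul(12, Pow(u, -1))) = Add(Mul(Rational(-1, 5), u), Mul(12, Pow(u, -1))) = Add(Mul(12, Pow(u, -1)), Mul(Rational(-1, 5), u)))
Add(-472, Mul(81, Function('p')(7, Mul(Add(1, -2), 4)))) = Add(-472, Mul(81, Add(Mul(12, Pow(Mul(Add(1, -2), 4), -1)), Mul(Rational(-1, 5), Mul(Add(1, -2), 4))))) = Add(-472, Mul(81, Add(Mul(12, Pow(Mul(-1, 4), -1)), Mul(Rational(-1, 5), Mul(-1, 4))))) = Add(-472, Mul(81, Add(Mul(12, Pow(-4, -1)), Mul(Rational(-1, 5), -4)))) = Add(-472, Mul(81, Add(Mul(12, Rational(-1, 4)), Rational(4, 5)))) = Add(-472, Mul(81, Add(-3, Rational(4, 5)))) = Add(-472, Mul(81, Rational(-11, 5))) = Add(-472, Rational(-891, 5)) = Rational(-3251, 5)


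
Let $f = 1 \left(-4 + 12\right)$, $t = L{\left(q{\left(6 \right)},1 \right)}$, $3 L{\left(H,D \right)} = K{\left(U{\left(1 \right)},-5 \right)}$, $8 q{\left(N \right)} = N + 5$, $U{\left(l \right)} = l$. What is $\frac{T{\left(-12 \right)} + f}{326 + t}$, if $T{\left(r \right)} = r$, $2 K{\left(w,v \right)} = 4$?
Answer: $- \frac{3}{245} \approx -0.012245$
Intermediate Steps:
$K{\left(w,v \right)} = 2$ ($K{\left(w,v \right)} = \frac{1}{2} \cdot 4 = 2$)
$q{\left(N \right)} = \frac{5}{8} + \frac{N}{8}$ ($q{\left(N \right)} = \frac{N + 5}{8} = \frac{5 + N}{8} = \frac{5}{8} + \frac{N}{8}$)
$L{\left(H,D \right)} = \frac{2}{3}$ ($L{\left(H,D \right)} = \frac{1}{3} \cdot 2 = \frac{2}{3}$)
$t = \frac{2}{3} \approx 0.66667$
$f = 8$ ($f = 1 \cdot 8 = 8$)
$\frac{T{\left(-12 \right)} + f}{326 + t} = \frac{-12 + 8}{326 + \frac{2}{3}} = - \frac{4}{\frac{980}{3}} = \left(-4\right) \frac{3}{980} = - \frac{3}{245}$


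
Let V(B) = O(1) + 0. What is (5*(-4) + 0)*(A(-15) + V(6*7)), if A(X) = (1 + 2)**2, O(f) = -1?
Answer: -160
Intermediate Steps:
A(X) = 9 (A(X) = 3**2 = 9)
V(B) = -1 (V(B) = -1 + 0 = -1)
(5*(-4) + 0)*(A(-15) + V(6*7)) = (5*(-4) + 0)*(9 - 1) = (-20 + 0)*8 = -20*8 = -160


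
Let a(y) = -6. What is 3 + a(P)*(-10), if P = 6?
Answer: 63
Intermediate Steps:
3 + a(P)*(-10) = 3 - 6*(-10) = 3 + 60 = 63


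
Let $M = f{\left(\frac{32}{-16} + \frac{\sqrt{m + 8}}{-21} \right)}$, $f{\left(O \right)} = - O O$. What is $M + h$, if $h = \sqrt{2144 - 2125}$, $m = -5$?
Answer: $\sqrt{19} - \frac{\left(42 + \sqrt{3}\right)^{2}}{441} \approx 0.022182$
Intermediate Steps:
$f{\left(O \right)} = - O^{2}$
$M = - \left(-2 - \frac{\sqrt{3}}{21}\right)^{2}$ ($M = - \left(\frac{32}{-16} + \frac{\sqrt{-5 + 8}}{-21}\right)^{2} = - \left(32 \left(- \frac{1}{16}\right) + \sqrt{3} \left(- \frac{1}{21}\right)\right)^{2} = - \left(-2 - \frac{\sqrt{3}}{21}\right)^{2} \approx -4.3367$)
$h = \sqrt{19} \approx 4.3589$
$M + h = - \frac{\left(42 + \sqrt{3}\right)^{2}}{441} + \sqrt{19} = \sqrt{19} - \frac{\left(42 + \sqrt{3}\right)^{2}}{441}$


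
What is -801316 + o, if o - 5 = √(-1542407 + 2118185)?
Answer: -801311 + √575778 ≈ -8.0055e+5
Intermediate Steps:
o = 5 + √575778 (o = 5 + √(-1542407 + 2118185) = 5 + √575778 ≈ 763.80)
-801316 + o = -801316 + (5 + √575778) = -801311 + √575778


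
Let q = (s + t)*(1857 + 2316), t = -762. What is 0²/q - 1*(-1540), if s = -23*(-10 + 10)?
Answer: 1540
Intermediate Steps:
s = 0 (s = -23*0 = 0)
q = -3179826 (q = (0 - 762)*(1857 + 2316) = -762*4173 = -3179826)
0²/q - 1*(-1540) = 0²/(-3179826) - 1*(-1540) = 0*(-1/3179826) + 1540 = 0 + 1540 = 1540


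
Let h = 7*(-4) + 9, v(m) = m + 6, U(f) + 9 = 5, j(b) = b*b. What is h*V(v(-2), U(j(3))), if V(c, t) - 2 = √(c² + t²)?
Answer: -38 - 76*√2 ≈ -145.48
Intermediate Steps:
j(b) = b²
U(f) = -4 (U(f) = -9 + 5 = -4)
v(m) = 6 + m
h = -19 (h = -28 + 9 = -19)
V(c, t) = 2 + √(c² + t²)
h*V(v(-2), U(j(3))) = -19*(2 + √((6 - 2)² + (-4)²)) = -19*(2 + √(4² + 16)) = -19*(2 + √(16 + 16)) = -19*(2 + √32) = -19*(2 + 4*√2) = -38 - 76*√2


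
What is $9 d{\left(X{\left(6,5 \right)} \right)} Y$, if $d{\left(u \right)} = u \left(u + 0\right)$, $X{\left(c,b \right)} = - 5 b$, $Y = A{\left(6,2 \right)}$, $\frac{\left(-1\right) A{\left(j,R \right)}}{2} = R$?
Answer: $-22500$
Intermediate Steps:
$A{\left(j,R \right)} = - 2 R$
$Y = -4$ ($Y = \left(-2\right) 2 = -4$)
$d{\left(u \right)} = u^{2}$ ($d{\left(u \right)} = u u = u^{2}$)
$9 d{\left(X{\left(6,5 \right)} \right)} Y = 9 \left(\left(-5\right) 5\right)^{2} \left(-4\right) = 9 \left(-25\right)^{2} \left(-4\right) = 9 \cdot 625 \left(-4\right) = 5625 \left(-4\right) = -22500$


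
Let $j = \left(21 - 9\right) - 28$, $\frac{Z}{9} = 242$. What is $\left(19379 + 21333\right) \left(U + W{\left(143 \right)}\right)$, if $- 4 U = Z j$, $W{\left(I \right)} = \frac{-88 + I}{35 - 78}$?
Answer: $\frac{15249127432}{43} \approx 3.5463 \cdot 10^{8}$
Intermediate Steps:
$Z = 2178$ ($Z = 9 \cdot 242 = 2178$)
$W{\left(I \right)} = \frac{88}{43} - \frac{I}{43}$ ($W{\left(I \right)} = \frac{-88 + I}{-43} = \left(-88 + I\right) \left(- \frac{1}{43}\right) = \frac{88}{43} - \frac{I}{43}$)
$j = -16$ ($j = 12 - 28 = -16$)
$U = 8712$ ($U = - \frac{2178 \left(-16\right)}{4} = \left(- \frac{1}{4}\right) \left(-34848\right) = 8712$)
$\left(19379 + 21333\right) \left(U + W{\left(143 \right)}\right) = \left(19379 + 21333\right) \left(8712 + \left(\frac{88}{43} - \frac{143}{43}\right)\right) = 40712 \left(8712 + \left(\frac{88}{43} - \frac{143}{43}\right)\right) = 40712 \left(8712 - \frac{55}{43}\right) = 40712 \cdot \frac{374561}{43} = \frac{15249127432}{43}$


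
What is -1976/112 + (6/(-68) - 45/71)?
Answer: -155165/8449 ≈ -18.365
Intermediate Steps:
-1976/112 + (6/(-68) - 45/71) = -1976/112 + (6*(-1/68) - 45*1/71) = -19*13/14 + (-3/34 - 45/71) = -247/14 - 1743/2414 = -155165/8449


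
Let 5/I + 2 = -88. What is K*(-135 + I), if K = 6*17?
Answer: -41327/3 ≈ -13776.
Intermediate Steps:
I = -1/18 (I = 5/(-2 - 88) = 5/(-90) = 5*(-1/90) = -1/18 ≈ -0.055556)
K = 102
K*(-135 + I) = 102*(-135 - 1/18) = 102*(-2431/18) = -41327/3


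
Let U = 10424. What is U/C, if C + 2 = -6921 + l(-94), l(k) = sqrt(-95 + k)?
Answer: -5154668/3423437 - 15636*I*sqrt(21)/23964059 ≈ -1.5057 - 0.00299*I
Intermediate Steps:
C = -6923 + 3*I*sqrt(21) (C = -2 + (-6921 + sqrt(-95 - 94)) = -2 + (-6921 + sqrt(-189)) = -2 + (-6921 + 3*I*sqrt(21)) = -6923 + 3*I*sqrt(21) ≈ -6923.0 + 13.748*I)
U/C = 10424/(-6923 + 3*I*sqrt(21))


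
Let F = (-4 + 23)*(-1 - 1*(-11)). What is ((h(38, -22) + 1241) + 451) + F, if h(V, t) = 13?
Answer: 1895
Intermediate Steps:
F = 190 (F = 19*(-1 + 11) = 19*10 = 190)
((h(38, -22) + 1241) + 451) + F = ((13 + 1241) + 451) + 190 = (1254 + 451) + 190 = 1705 + 190 = 1895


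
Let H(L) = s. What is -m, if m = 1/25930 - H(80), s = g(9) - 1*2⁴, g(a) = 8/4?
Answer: -363021/25930 ≈ -14.000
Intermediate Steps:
g(a) = 2 (g(a) = 8*(¼) = 2)
s = -14 (s = 2 - 1*2⁴ = 2 - 1*16 = 2 - 16 = -14)
H(L) = -14
m = 363021/25930 (m = 1/25930 - 1*(-14) = 1/25930 + 14 = 363021/25930 ≈ 14.000)
-m = -1*363021/25930 = -363021/25930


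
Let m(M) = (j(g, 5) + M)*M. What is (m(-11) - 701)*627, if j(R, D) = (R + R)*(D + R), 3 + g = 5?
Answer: -556776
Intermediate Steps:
g = 2 (g = -3 + 5 = 2)
j(R, D) = 2*R*(D + R) (j(R, D) = (2*R)*(D + R) = 2*R*(D + R))
m(M) = M*(28 + M) (m(M) = (2*2*(5 + 2) + M)*M = (2*2*7 + M)*M = (28 + M)*M = M*(28 + M))
(m(-11) - 701)*627 = (-11*(28 - 11) - 701)*627 = (-11*17 - 701)*627 = (-187 - 701)*627 = -888*627 = -556776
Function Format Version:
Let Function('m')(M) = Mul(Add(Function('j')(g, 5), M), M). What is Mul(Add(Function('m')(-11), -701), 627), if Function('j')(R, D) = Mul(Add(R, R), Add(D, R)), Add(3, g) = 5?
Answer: -556776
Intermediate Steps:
g = 2 (g = Add(-3, 5) = 2)
Function('j')(R, D) = Mul(2, R, Add(D, R)) (Function('j')(R, D) = Mul(Mul(2, R), Add(D, R)) = Mul(2, R, Add(D, R)))
Function('m')(M) = Mul(M, Add(28, M)) (Function('m')(M) = Mul(Add(Mul(2, 2, Add(5, 2)), M), M) = Mul(Add(Mul(2, 2, 7), M), M) = Mul(Add(28, M), M) = Mul(M, Add(28, M)))
Mul(Add(Function('m')(-11), -701), 627) = Mul(Add(Mul(-11, Add(28, -11)), -701), 627) = Mul(Add(Mul(-11, 17), -701), 627) = Mul(Add(-187, -701), 627) = Mul(-888, 627) = -556776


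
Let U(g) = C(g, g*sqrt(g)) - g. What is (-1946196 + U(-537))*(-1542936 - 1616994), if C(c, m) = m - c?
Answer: 6146449361460 + 1696882410*I*sqrt(537) ≈ 6.1465e+12 + 3.9322e+10*I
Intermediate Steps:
U(g) = g**(3/2) - 2*g (U(g) = (g*sqrt(g) - g) - g = (g**(3/2) - g) - g = g**(3/2) - 2*g)
(-1946196 + U(-537))*(-1542936 - 1616994) = (-1946196 + ((-537)**(3/2) - 2*(-537)))*(-1542936 - 1616994) = (-1946196 + (-537*I*sqrt(537) + 1074))*(-3159930) = (-1946196 + (1074 - 537*I*sqrt(537)))*(-3159930) = (-1945122 - 537*I*sqrt(537))*(-3159930) = 6146449361460 + 1696882410*I*sqrt(537)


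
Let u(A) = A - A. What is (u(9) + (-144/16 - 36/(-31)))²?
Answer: 59049/961 ≈ 61.445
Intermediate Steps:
u(A) = 0
(u(9) + (-144/16 - 36/(-31)))² = (0 + (-144/16 - 36/(-31)))² = (0 + (-144*1/16 - 36*(-1/31)))² = (0 + (-9 + 36/31))² = (0 - 243/31)² = (-243/31)² = 59049/961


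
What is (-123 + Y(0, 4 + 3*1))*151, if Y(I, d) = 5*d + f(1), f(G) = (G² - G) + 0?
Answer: -13288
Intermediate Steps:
f(G) = G² - G
Y(I, d) = 5*d (Y(I, d) = 5*d + 1*(-1 + 1) = 5*d + 1*0 = 5*d + 0 = 5*d)
(-123 + Y(0, 4 + 3*1))*151 = (-123 + 5*(4 + 3*1))*151 = (-123 + 5*(4 + 3))*151 = (-123 + 5*7)*151 = (-123 + 35)*151 = -88*151 = -13288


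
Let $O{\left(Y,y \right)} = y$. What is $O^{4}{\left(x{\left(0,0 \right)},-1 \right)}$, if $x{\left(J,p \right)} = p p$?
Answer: $1$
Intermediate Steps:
$x{\left(J,p \right)} = p^{2}$
$O^{4}{\left(x{\left(0,0 \right)},-1 \right)} = \left(-1\right)^{4} = 1$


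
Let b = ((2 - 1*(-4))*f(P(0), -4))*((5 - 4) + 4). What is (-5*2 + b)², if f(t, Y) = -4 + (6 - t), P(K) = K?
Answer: 2500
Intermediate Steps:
f(t, Y) = 2 - t
b = 60 (b = ((2 - 1*(-4))*(2 - 1*0))*((5 - 4) + 4) = ((2 + 4)*(2 + 0))*(1 + 4) = (6*2)*5 = 12*5 = 60)
(-5*2 + b)² = (-5*2 + 60)² = (-10 + 60)² = 50² = 2500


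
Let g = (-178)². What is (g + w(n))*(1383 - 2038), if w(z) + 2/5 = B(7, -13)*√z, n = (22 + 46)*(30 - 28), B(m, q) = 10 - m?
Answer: -20752758 - 3930*√34 ≈ -2.0776e+7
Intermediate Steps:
n = 136 (n = 68*2 = 136)
g = 31684
w(z) = -⅖ + 3*√z (w(z) = -⅖ + (10 - 1*7)*√z = -⅖ + (10 - 7)*√z = -⅖ + 3*√z)
(g + w(n))*(1383 - 2038) = (31684 + (-⅖ + 3*√136))*(1383 - 2038) = (31684 + (-⅖ + 3*(2*√34)))*(-655) = (31684 + (-⅖ + 6*√34))*(-655) = (158418/5 + 6*√34)*(-655) = -20752758 - 3930*√34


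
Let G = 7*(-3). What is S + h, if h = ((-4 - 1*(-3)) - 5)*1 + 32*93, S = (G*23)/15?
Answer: 14689/5 ≈ 2937.8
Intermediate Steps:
G = -21
S = -161/5 (S = -21*23/15 = -483*1/15 = -161/5 ≈ -32.200)
h = 2970 (h = ((-4 + 3) - 5)*1 + 2976 = (-1 - 5)*1 + 2976 = -6*1 + 2976 = -6 + 2976 = 2970)
S + h = -161/5 + 2970 = 14689/5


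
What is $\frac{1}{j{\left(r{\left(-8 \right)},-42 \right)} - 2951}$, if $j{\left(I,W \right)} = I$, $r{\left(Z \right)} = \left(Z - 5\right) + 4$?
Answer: $- \frac{1}{2960} \approx -0.00033784$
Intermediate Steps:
$r{\left(Z \right)} = -1 + Z$ ($r{\left(Z \right)} = \left(Z - 5\right) + 4 = \left(-5 + Z\right) + 4 = -1 + Z$)
$\frac{1}{j{\left(r{\left(-8 \right)},-42 \right)} - 2951} = \frac{1}{\left(-1 - 8\right) - 2951} = \frac{1}{-9 - 2951} = \frac{1}{-2960} = - \frac{1}{2960}$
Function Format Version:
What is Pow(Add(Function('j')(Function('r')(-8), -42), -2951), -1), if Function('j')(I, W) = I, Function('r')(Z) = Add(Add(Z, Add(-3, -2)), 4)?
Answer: Rational(-1, 2960) ≈ -0.00033784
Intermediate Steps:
Function('r')(Z) = Add(-1, Z) (Function('r')(Z) = Add(Add(Z, -5), 4) = Add(Add(-5, Z), 4) = Add(-1, Z))
Pow(Add(Function('j')(Function('r')(-8), -42), -2951), -1) = Pow(Add(Add(-1, -8), -2951), -1) = Pow(Add(-9, -2951), -1) = Pow(-2960, -1) = Rational(-1, 2960)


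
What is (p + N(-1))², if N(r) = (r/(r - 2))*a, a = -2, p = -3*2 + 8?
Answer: 16/9 ≈ 1.7778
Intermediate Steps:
p = 2 (p = -6 + 8 = 2)
N(r) = -2*r/(-2 + r) (N(r) = (r/(r - 2))*(-2) = (r/(-2 + r))*(-2) = -2*r/(-2 + r))
(p + N(-1))² = (2 - 2*(-1)/(-2 - 1))² = (2 - 2*(-1)/(-3))² = (2 - 2*(-1)*(-⅓))² = (2 - ⅔)² = (4/3)² = 16/9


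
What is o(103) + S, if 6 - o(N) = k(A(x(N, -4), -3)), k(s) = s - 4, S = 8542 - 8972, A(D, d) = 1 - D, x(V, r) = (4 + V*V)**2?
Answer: 112635348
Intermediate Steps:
x(V, r) = (4 + V**2)**2
S = -430
k(s) = -4 + s
o(N) = 9 + (4 + N**2)**2 (o(N) = 6 - (-4 + (1 - (4 + N**2)**2)) = 6 - (-3 - (4 + N**2)**2) = 6 + (3 + (4 + N**2)**2) = 9 + (4 + N**2)**2)
o(103) + S = (9 + (4 + 103**2)**2) - 430 = (9 + (4 + 10609)**2) - 430 = (9 + 10613**2) - 430 = (9 + 112635769) - 430 = 112635778 - 430 = 112635348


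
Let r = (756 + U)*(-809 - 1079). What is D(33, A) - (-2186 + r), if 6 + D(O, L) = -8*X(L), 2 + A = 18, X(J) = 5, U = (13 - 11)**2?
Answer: 1437020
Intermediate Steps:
U = 4 (U = 2**2 = 4)
A = 16 (A = -2 + 18 = 16)
r = -1434880 (r = (756 + 4)*(-809 - 1079) = 760*(-1888) = -1434880)
D(O, L) = -46 (D(O, L) = -6 - 8*5 = -6 - 40 = -46)
D(33, A) - (-2186 + r) = -46 - (-2186 - 1434880) = -46 - 1*(-1437066) = -46 + 1437066 = 1437020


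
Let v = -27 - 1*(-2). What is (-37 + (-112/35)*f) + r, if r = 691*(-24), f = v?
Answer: -16541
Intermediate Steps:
v = -25 (v = -27 + 2 = -25)
f = -25
r = -16584
(-37 + (-112/35)*f) + r = (-37 - 112/35*(-25)) - 16584 = (-37 - 112*1/35*(-25)) - 16584 = (-37 - 16/5*(-25)) - 16584 = (-37 + 80) - 16584 = 43 - 16584 = -16541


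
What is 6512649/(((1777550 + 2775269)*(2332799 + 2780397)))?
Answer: 592059/2116314172684 ≈ 2.7976e-7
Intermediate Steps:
6512649/(((1777550 + 2775269)*(2332799 + 2780397))) = 6512649/((4552819*5113196)) = 6512649/23279455899524 = 6512649*(1/23279455899524) = 592059/2116314172684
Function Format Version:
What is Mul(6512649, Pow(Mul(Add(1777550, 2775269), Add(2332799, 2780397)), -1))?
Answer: Rational(592059, 2116314172684) ≈ 2.7976e-7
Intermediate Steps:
Mul(6512649, Pow(Mul(Add(1777550, 2775269), Add(2332799, 2780397)), -1)) = Mul(6512649, Pow(Mul(4552819, 5113196), -1)) = Mul(6512649, Pow(23279455899524, -1)) = Mul(6512649, Rational(1, 23279455899524)) = Rational(592059, 2116314172684)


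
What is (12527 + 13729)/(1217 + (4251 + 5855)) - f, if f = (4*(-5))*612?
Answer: 138619776/11323 ≈ 12242.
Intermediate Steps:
f = -12240 (f = -20*612 = -12240)
(12527 + 13729)/(1217 + (4251 + 5855)) - f = (12527 + 13729)/(1217 + (4251 + 5855)) - 1*(-12240) = 26256/(1217 + 10106) + 12240 = 26256/11323 + 12240 = 138619776/11323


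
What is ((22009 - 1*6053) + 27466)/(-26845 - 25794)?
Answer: -43422/52639 ≈ -0.82490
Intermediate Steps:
((22009 - 1*6053) + 27466)/(-26845 - 25794) = ((22009 - 6053) + 27466)/(-52639) = (15956 + 27466)*(-1/52639) = 43422*(-1/52639) = -43422/52639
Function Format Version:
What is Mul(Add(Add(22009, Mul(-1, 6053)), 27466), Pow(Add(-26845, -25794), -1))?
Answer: Rational(-43422, 52639) ≈ -0.82490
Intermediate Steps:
Mul(Add(Add(22009, Mul(-1, 6053)), 27466), Pow(Add(-26845, -25794), -1)) = Mul(Add(Add(22009, -6053), 27466), Pow(-52639, -1)) = Mul(Add(15956, 27466), Rational(-1, 52639)) = Mul(43422, Rational(-1, 52639)) = Rational(-43422, 52639)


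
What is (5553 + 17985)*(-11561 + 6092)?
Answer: -128729322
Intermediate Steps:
(5553 + 17985)*(-11561 + 6092) = 23538*(-5469) = -128729322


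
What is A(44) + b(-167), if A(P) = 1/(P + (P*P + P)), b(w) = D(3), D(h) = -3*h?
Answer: -18215/2024 ≈ -8.9995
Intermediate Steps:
b(w) = -9 (b(w) = -3*3 = -9)
A(P) = 1/(P**2 + 2*P) (A(P) = 1/(P + (P**2 + P)) = 1/(P + (P + P**2)) = 1/(P**2 + 2*P))
A(44) + b(-167) = 1/(44*(2 + 44)) - 9 = (1/44)/46 - 9 = (1/44)*(1/46) - 9 = 1/2024 - 9 = -18215/2024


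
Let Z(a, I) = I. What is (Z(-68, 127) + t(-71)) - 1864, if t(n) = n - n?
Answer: -1737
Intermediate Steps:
t(n) = 0
(Z(-68, 127) + t(-71)) - 1864 = (127 + 0) - 1864 = 127 - 1864 = -1737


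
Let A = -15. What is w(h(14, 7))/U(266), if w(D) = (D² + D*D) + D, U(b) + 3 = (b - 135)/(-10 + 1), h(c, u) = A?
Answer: -3915/158 ≈ -24.778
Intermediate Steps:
h(c, u) = -15
U(b) = 12 - b/9 (U(b) = -3 + (b - 135)/(-10 + 1) = -3 + (-135 + b)/(-9) = -3 + (-135 + b)*(-⅑) = -3 + (15 - b/9) = 12 - b/9)
w(D) = D + 2*D² (w(D) = (D² + D²) + D = 2*D² + D = D + 2*D²)
w(h(14, 7))/U(266) = (-15*(1 + 2*(-15)))/(12 - ⅑*266) = (-15*(1 - 30))/(12 - 266/9) = (-15*(-29))/(-158/9) = 435*(-9/158) = -3915/158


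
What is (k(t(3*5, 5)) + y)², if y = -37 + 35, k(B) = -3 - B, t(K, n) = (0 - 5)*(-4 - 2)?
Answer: 1225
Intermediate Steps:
t(K, n) = 30 (t(K, n) = -5*(-6) = 30)
y = -2
(k(t(3*5, 5)) + y)² = ((-3 - 1*30) - 2)² = ((-3 - 30) - 2)² = (-33 - 2)² = (-35)² = 1225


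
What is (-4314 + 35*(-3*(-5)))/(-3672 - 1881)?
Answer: 421/617 ≈ 0.68233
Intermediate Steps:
(-4314 + 35*(-3*(-5)))/(-3672 - 1881) = (-4314 + 35*15)/(-5553) = (-4314 + 525)*(-1/5553) = -3789*(-1/5553) = 421/617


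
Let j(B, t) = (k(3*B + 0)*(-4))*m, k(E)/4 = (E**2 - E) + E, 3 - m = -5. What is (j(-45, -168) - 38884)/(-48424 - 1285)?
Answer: 2371684/49709 ≈ 47.711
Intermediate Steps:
m = 8 (m = 3 - 1*(-5) = 3 + 5 = 8)
k(E) = 4*E**2 (k(E) = 4*((E**2 - E) + E) = 4*E**2)
j(B, t) = -1152*B**2 (j(B, t) = ((4*(3*B + 0)**2)*(-4))*8 = ((4*(3*B)**2)*(-4))*8 = ((4*(9*B**2))*(-4))*8 = ((36*B**2)*(-4))*8 = -144*B**2*8 = -1152*B**2)
(j(-45, -168) - 38884)/(-48424 - 1285) = (-1152*(-45)**2 - 38884)/(-48424 - 1285) = (-1152*2025 - 38884)/(-49709) = (-2332800 - 38884)*(-1/49709) = -2371684*(-1/49709) = 2371684/49709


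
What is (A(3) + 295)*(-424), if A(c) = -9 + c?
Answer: -122536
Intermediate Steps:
(A(3) + 295)*(-424) = ((-9 + 3) + 295)*(-424) = (-6 + 295)*(-424) = 289*(-424) = -122536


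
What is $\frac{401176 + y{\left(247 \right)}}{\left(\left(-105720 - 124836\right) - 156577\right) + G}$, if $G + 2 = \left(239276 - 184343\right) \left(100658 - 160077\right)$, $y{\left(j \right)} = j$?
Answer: $- \frac{401423}{3264451062} \approx -0.00012297$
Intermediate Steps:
$G = -3264063929$ ($G = -2 + \left(239276 - 184343\right) \left(100658 - 160077\right) = -2 + 54933 \left(-59419\right) = -2 - 3264063927 = -3264063929$)
$\frac{401176 + y{\left(247 \right)}}{\left(\left(-105720 - 124836\right) - 156577\right) + G} = \frac{401176 + 247}{\left(\left(-105720 - 124836\right) - 156577\right) - 3264063929} = \frac{401423}{\left(-230556 - 156577\right) - 3264063929} = \frac{401423}{-387133 - 3264063929} = \frac{401423}{-3264451062} = 401423 \left(- \frac{1}{3264451062}\right) = - \frac{401423}{3264451062}$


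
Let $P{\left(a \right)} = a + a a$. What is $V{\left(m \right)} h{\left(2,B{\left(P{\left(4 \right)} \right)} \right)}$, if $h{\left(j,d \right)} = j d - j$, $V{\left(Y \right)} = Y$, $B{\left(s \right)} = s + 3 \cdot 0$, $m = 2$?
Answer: $76$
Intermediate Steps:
$P{\left(a \right)} = a + a^{2}$
$B{\left(s \right)} = s$ ($B{\left(s \right)} = s + 0 = s$)
$h{\left(j,d \right)} = - j + d j$ ($h{\left(j,d \right)} = d j - j = - j + d j$)
$V{\left(m \right)} h{\left(2,B{\left(P{\left(4 \right)} \right)} \right)} = 2 \cdot 2 \left(-1 + 4 \left(1 + 4\right)\right) = 2 \cdot 2 \left(-1 + 4 \cdot 5\right) = 2 \cdot 2 \left(-1 + 20\right) = 2 \cdot 2 \cdot 19 = 2 \cdot 38 = 76$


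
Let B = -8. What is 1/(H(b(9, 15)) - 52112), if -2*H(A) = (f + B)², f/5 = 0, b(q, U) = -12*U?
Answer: -1/52144 ≈ -1.9178e-5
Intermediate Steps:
f = 0 (f = 5*0 = 0)
H(A) = -32 (H(A) = -(0 - 8)²/2 = -½*(-8)² = -½*64 = -32)
1/(H(b(9, 15)) - 52112) = 1/(-32 - 52112) = 1/(-52144) = -1/52144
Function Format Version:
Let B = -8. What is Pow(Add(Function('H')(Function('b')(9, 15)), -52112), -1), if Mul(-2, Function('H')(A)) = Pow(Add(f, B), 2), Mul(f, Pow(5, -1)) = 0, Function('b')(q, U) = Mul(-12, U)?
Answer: Rational(-1, 52144) ≈ -1.9178e-5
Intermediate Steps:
f = 0 (f = Mul(5, 0) = 0)
Function('H')(A) = -32 (Function('H')(A) = Mul(Rational(-1, 2), Pow(Add(0, -8), 2)) = Mul(Rational(-1, 2), Pow(-8, 2)) = Mul(Rational(-1, 2), 64) = -32)
Pow(Add(Function('H')(Function('b')(9, 15)), -52112), -1) = Pow(Add(-32, -52112), -1) = Pow(-52144, -1) = Rational(-1, 52144)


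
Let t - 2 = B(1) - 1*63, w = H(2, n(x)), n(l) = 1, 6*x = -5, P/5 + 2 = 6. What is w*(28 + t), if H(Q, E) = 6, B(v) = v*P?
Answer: -78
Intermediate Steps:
P = 20 (P = -10 + 5*6 = -10 + 30 = 20)
x = -⅚ (x = (⅙)*(-5) = -⅚ ≈ -0.83333)
B(v) = 20*v (B(v) = v*20 = 20*v)
w = 6
t = -41 (t = 2 + (20*1 - 1*63) = 2 + (20 - 63) = 2 - 43 = -41)
w*(28 + t) = 6*(28 - 41) = 6*(-13) = -78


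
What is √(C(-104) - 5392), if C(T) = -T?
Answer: 2*I*√1322 ≈ 72.719*I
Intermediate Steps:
√(C(-104) - 5392) = √(-1*(-104) - 5392) = √(104 - 5392) = √(-5288) = 2*I*√1322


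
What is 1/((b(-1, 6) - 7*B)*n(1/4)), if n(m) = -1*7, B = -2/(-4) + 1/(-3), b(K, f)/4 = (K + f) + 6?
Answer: -6/1799 ≈ -0.0033352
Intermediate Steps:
b(K, f) = 24 + 4*K + 4*f (b(K, f) = 4*((K + f) + 6) = 4*(6 + K + f) = 24 + 4*K + 4*f)
B = ⅙ (B = -2*(-¼) + 1*(-⅓) = ½ - ⅓ = ⅙ ≈ 0.16667)
n(m) = -7
1/((b(-1, 6) - 7*B)*n(1/4)) = 1/(((24 + 4*(-1) + 4*6) - 7*⅙)*(-7)) = 1/(((24 - 4 + 24) - 7/6)*(-7)) = 1/((44 - 7/6)*(-7)) = 1/((257/6)*(-7)) = 1/(-1799/6) = -6/1799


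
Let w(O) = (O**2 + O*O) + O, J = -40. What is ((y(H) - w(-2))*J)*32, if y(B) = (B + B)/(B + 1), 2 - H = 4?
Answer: 2560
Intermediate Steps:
H = -2 (H = 2 - 1*4 = 2 - 4 = -2)
w(O) = O + 2*O**2 (w(O) = (O**2 + O**2) + O = 2*O**2 + O = O + 2*O**2)
y(B) = 2*B/(1 + B) (y(B) = (2*B)/(1 + B) = 2*B/(1 + B))
((y(H) - w(-2))*J)*32 = ((2*(-2)/(1 - 2) - (-2)*(1 + 2*(-2)))*(-40))*32 = ((2*(-2)/(-1) - (-2)*(1 - 4))*(-40))*32 = ((2*(-2)*(-1) - (-2)*(-3))*(-40))*32 = ((4 - 1*6)*(-40))*32 = ((4 - 6)*(-40))*32 = -2*(-40)*32 = 80*32 = 2560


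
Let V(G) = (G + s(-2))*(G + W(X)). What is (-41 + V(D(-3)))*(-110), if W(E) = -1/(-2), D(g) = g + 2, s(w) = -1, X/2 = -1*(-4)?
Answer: 4400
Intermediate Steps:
X = 8 (X = 2*(-1*(-4)) = 2*4 = 8)
D(g) = 2 + g
W(E) = 1/2 (W(E) = -1*(-1/2) = 1/2)
V(G) = (1/2 + G)*(-1 + G) (V(G) = (G - 1)*(G + 1/2) = (-1 + G)*(1/2 + G) = (1/2 + G)*(-1 + G))
(-41 + V(D(-3)))*(-110) = (-41 + (-1/2 + (2 - 3)**2 - (2 - 3)/2))*(-110) = (-41 + (-1/2 + (-1)**2 - 1/2*(-1)))*(-110) = (-41 + (-1/2 + 1 + 1/2))*(-110) = (-41 + 1)*(-110) = -40*(-110) = 4400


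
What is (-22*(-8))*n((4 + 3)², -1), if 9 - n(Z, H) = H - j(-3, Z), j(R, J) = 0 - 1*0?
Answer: 1760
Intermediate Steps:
j(R, J) = 0 (j(R, J) = 0 + 0 = 0)
n(Z, H) = 9 - H (n(Z, H) = 9 - (H - 1*0) = 9 - (H + 0) = 9 - H)
(-22*(-8))*n((4 + 3)², -1) = (-22*(-8))*(9 - 1*(-1)) = 176*(9 + 1) = 176*10 = 1760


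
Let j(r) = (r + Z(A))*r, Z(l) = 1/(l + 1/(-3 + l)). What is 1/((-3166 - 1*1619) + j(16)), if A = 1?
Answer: -1/4497 ≈ -0.00022237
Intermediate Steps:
j(r) = r*(2 + r) (j(r) = (r + (-3 + 1)/(1 + 1² - 3*1))*r = (r - 2/(1 + 1 - 3))*r = (r - 2/(-1))*r = (r - 1*(-2))*r = (r + 2)*r = (2 + r)*r = r*(2 + r))
1/((-3166 - 1*1619) + j(16)) = 1/((-3166 - 1*1619) + 16*(2 + 16)) = 1/((-3166 - 1619) + 16*18) = 1/(-4785 + 288) = 1/(-4497) = -1/4497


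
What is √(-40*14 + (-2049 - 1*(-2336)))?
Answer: I*√273 ≈ 16.523*I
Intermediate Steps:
√(-40*14 + (-2049 - 1*(-2336))) = √(-560 + (-2049 + 2336)) = √(-560 + 287) = √(-273) = I*√273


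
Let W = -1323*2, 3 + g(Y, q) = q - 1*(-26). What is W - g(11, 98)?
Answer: -2767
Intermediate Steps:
g(Y, q) = 23 + q (g(Y, q) = -3 + (q - 1*(-26)) = -3 + (q + 26) = -3 + (26 + q) = 23 + q)
W = -2646
W - g(11, 98) = -2646 - (23 + 98) = -2646 - 1*121 = -2646 - 121 = -2767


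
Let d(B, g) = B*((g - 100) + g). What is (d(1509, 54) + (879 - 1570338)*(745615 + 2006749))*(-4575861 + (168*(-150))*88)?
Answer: 29345865920198552844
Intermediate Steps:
d(B, g) = B*(-100 + 2*g) (d(B, g) = B*((-100 + g) + g) = B*(-100 + 2*g))
(d(1509, 54) + (879 - 1570338)*(745615 + 2006749))*(-4575861 + (168*(-150))*88) = (2*1509*(-50 + 54) + (879 - 1570338)*(745615 + 2006749))*(-4575861 + (168*(-150))*88) = (2*1509*4 - 1569459*2752364)*(-4575861 - 25200*88) = (12072 - 4319722451076)*(-4575861 - 2217600) = -4319722439004*(-6793461) = 29345865920198552844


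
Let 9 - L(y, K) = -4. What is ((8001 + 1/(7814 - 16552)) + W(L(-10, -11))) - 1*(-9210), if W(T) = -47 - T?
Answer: 149865437/8738 ≈ 17151.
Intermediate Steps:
L(y, K) = 13 (L(y, K) = 9 - 1*(-4) = 9 + 4 = 13)
((8001 + 1/(7814 - 16552)) + W(L(-10, -11))) - 1*(-9210) = ((8001 + 1/(7814 - 16552)) + (-47 - 1*13)) - 1*(-9210) = ((8001 + 1/(-8738)) + (-47 - 13)) + 9210 = ((8001 - 1/8738) - 60) + 9210 = (69912737/8738 - 60) + 9210 = 69388457/8738 + 9210 = 149865437/8738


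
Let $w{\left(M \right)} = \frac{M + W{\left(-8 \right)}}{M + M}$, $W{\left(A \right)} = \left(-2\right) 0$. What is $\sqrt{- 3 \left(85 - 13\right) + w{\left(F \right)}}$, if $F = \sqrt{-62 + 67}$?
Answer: $\frac{i \sqrt{862}}{2} \approx 14.68 i$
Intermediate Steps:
$W{\left(A \right)} = 0$
$F = \sqrt{5} \approx 2.2361$
$w{\left(M \right)} = \frac{1}{2}$ ($w{\left(M \right)} = \frac{M + 0}{M + M} = \frac{M}{2 M} = M \frac{1}{2 M} = \frac{1}{2}$)
$\sqrt{- 3 \left(85 - 13\right) + w{\left(F \right)}} = \sqrt{- 3 \left(85 - 13\right) + \frac{1}{2}} = \sqrt{\left(-3\right) 72 + \frac{1}{2}} = \sqrt{-216 + \frac{1}{2}} = \sqrt{- \frac{431}{2}} = \frac{i \sqrt{862}}{2}$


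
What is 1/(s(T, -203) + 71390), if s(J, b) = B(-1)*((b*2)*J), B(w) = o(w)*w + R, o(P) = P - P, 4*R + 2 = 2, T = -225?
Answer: 1/71390 ≈ 1.4008e-5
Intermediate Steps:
R = 0 (R = -½ + (¼)*2 = -½ + ½ = 0)
o(P) = 0
B(w) = 0 (B(w) = 0*w + 0 = 0 + 0 = 0)
s(J, b) = 0 (s(J, b) = 0*((b*2)*J) = 0*((2*b)*J) = 0*(2*J*b) = 0)
1/(s(T, -203) + 71390) = 1/(0 + 71390) = 1/71390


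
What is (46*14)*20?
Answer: 12880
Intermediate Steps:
(46*14)*20 = 644*20 = 12880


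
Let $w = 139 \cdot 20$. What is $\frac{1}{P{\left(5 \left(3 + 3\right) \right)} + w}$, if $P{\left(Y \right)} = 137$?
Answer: $\frac{1}{2917} \approx 0.00034282$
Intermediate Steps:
$w = 2780$
$\frac{1}{P{\left(5 \left(3 + 3\right) \right)} + w} = \frac{1}{137 + 2780} = \frac{1}{2917}$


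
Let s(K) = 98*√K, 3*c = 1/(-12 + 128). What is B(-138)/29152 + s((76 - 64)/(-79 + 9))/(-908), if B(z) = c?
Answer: 1/10144896 - 7*I*√210/2270 ≈ 9.8572e-8 - 0.044687*I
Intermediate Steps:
c = 1/348 (c = 1/(3*(-12 + 128)) = (⅓)/116 = (⅓)*(1/116) = 1/348 ≈ 0.0028736)
B(z) = 1/348
B(-138)/29152 + s((76 - 64)/(-79 + 9))/(-908) = (1/348)/29152 + (98*√((76 - 64)/(-79 + 9)))/(-908) = (1/348)*(1/29152) + (98*√(12/(-70)))*(-1/908) = 1/10144896 + (98*√(12*(-1/70)))*(-1/908) = 1/10144896 + (98*√(-6/35))*(-1/908) = 1/10144896 + (98*(I*√210/35))*(-1/908) = 1/10144896 + (14*I*√210/5)*(-1/908) = 1/10144896 - 7*I*√210/2270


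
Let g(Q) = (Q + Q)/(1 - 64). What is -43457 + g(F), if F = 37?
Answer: -2737865/63 ≈ -43458.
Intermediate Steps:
g(Q) = -2*Q/63 (g(Q) = (2*Q)/(-63) = (2*Q)*(-1/63) = -2*Q/63)
-43457 + g(F) = -43457 - 2/63*37 = -43457 - 74/63 = -2737865/63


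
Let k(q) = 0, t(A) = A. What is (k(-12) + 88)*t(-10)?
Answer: -880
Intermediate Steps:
(k(-12) + 88)*t(-10) = (0 + 88)*(-10) = 88*(-10) = -880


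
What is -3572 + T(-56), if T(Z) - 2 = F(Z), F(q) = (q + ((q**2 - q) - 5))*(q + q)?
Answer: -354242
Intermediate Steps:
F(q) = 2*q*(-5 + q**2) (F(q) = (q + (-5 + q**2 - q))*(2*q) = (-5 + q**2)*(2*q) = 2*q*(-5 + q**2))
T(Z) = 2 + 2*Z*(-5 + Z**2)
-3572 + T(-56) = -3572 + (2 + 2*(-56)*(-5 + (-56)**2)) = -3572 + (2 + 2*(-56)*(-5 + 3136)) = -3572 + (2 + 2*(-56)*3131) = -3572 + (2 - 350672) = -3572 - 350670 = -354242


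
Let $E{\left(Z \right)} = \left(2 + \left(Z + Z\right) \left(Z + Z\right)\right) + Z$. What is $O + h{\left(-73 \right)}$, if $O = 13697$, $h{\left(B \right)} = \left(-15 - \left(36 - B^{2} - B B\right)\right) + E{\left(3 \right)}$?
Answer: $24345$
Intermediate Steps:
$E{\left(Z \right)} = 2 + Z + 4 Z^{2}$ ($E{\left(Z \right)} = \left(2 + 2 Z 2 Z\right) + Z = \left(2 + 4 Z^{2}\right) + Z = 2 + Z + 4 Z^{2}$)
$h{\left(B \right)} = -10 + 2 B^{2}$ ($h{\left(B \right)} = \left(-15 - \left(36 - B^{2} - B B\right)\right) + \left(2 + 3 + 4 \cdot 3^{2}\right) = \left(-15 + \left(\left(B^{2} + B^{2}\right) - 36\right)\right) + \left(2 + 3 + 4 \cdot 9\right) = \left(-15 + \left(2 B^{2} - 36\right)\right) + \left(2 + 3 + 36\right) = \left(-15 + \left(-36 + 2 B^{2}\right)\right) + 41 = \left(-51 + 2 B^{2}\right) + 41 = -10 + 2 B^{2}$)
$O + h{\left(-73 \right)} = 13697 - \left(10 - 2 \left(-73\right)^{2}\right) = 13697 + \left(-10 + 2 \cdot 5329\right) = 13697 + \left(-10 + 10658\right) = 13697 + 10648 = 24345$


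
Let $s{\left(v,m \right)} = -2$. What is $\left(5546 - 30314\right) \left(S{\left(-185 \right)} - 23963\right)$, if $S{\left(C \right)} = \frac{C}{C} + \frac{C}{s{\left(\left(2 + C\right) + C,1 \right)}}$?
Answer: $591199776$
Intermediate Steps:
$S{\left(C \right)} = 1 - \frac{C}{2}$ ($S{\left(C \right)} = \frac{C}{C} + \frac{C}{-2} = 1 + C \left(- \frac{1}{2}\right) = 1 - \frac{C}{2}$)
$\left(5546 - 30314\right) \left(S{\left(-185 \right)} - 23963\right) = \left(5546 - 30314\right) \left(\left(1 - - \frac{185}{2}\right) - 23963\right) = - 24768 \left(\left(1 + \frac{185}{2}\right) - 23963\right) = - 24768 \left(\frac{187}{2} - 23963\right) = \left(-24768\right) \left(- \frac{47739}{2}\right) = 591199776$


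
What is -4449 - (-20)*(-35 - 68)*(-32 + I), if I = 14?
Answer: 32631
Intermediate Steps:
-4449 - (-20)*(-35 - 68)*(-32 + I) = -4449 - (-20)*(-35 - 68)*(-32 + 14) = -4449 - (-20)*(-103*(-18)) = -4449 - (-20)*1854 = -4449 - 1*(-37080) = -4449 + 37080 = 32631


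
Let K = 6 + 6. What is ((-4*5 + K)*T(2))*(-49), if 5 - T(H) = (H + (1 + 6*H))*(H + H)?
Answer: -21560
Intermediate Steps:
K = 12
T(H) = 5 - 2*H*(1 + 7*H) (T(H) = 5 - (H + (1 + 6*H))*(H + H) = 5 - (1 + 7*H)*2*H = 5 - 2*H*(1 + 7*H))
((-4*5 + K)*T(2))*(-49) = ((-4*5 + 12)*(5 - 14*2² - 2*2))*(-49) = ((-20 + 12)*(5 - 14*4 - 4))*(-49) = -8*(5 - 56 - 4)*(-49) = -8*(-55)*(-49) = 440*(-49) = -21560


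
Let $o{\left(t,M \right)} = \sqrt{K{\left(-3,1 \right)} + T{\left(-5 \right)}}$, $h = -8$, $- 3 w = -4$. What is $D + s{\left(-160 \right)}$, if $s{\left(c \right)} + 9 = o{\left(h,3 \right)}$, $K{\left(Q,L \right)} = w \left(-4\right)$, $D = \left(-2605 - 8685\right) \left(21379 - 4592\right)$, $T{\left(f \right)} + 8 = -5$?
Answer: $-189525239 + \frac{i \sqrt{165}}{3} \approx -1.8953 \cdot 10^{8} + 4.2817 i$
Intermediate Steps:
$w = \frac{4}{3}$ ($w = \left(- \frac{1}{3}\right) \left(-4\right) = \frac{4}{3} \approx 1.3333$)
$T{\left(f \right)} = -13$ ($T{\left(f \right)} = -8 - 5 = -13$)
$D = -189525230$ ($D = \left(-11290\right) 16787 = -189525230$)
$K{\left(Q,L \right)} = - \frac{16}{3}$ ($K{\left(Q,L \right)} = \frac{4}{3} \left(-4\right) = - \frac{16}{3}$)
$o{\left(t,M \right)} = \frac{i \sqrt{165}}{3}$ ($o{\left(t,M \right)} = \sqrt{- \frac{16}{3} - 13} = \sqrt{- \frac{55}{3}} = \frac{i \sqrt{165}}{3}$)
$s{\left(c \right)} = -9 + \frac{i \sqrt{165}}{3}$
$D + s{\left(-160 \right)} = -189525230 - \left(9 - \frac{i \sqrt{165}}{3}\right) = -189525239 + \frac{i \sqrt{165}}{3}$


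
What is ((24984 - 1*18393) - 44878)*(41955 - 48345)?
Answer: 244653930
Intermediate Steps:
((24984 - 1*18393) - 44878)*(41955 - 48345) = ((24984 - 18393) - 44878)*(-6390) = (6591 - 44878)*(-6390) = -38287*(-6390) = 244653930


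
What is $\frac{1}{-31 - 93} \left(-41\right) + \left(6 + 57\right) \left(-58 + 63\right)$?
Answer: $\frac{39101}{124} \approx 315.33$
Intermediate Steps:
$\frac{1}{-31 - 93} \left(-41\right) + \left(6 + 57\right) \left(-58 + 63\right) = \frac{1}{-124} \left(-41\right) + 63 \cdot 5 = \left(- \frac{1}{124}\right) \left(-41\right) + 315 = \frac{41}{124} + 315 = \frac{39101}{124}$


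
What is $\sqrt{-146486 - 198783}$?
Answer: $i \sqrt{345269} \approx 587.6 i$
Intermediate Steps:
$\sqrt{-146486 - 198783} = \sqrt{-345269} = i \sqrt{345269}$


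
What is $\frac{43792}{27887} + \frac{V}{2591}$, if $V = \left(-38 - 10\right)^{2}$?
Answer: $\frac{177716720}{72255217} \approx 2.4596$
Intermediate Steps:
$V = 2304$ ($V = \left(-48\right)^{2} = 2304$)
$\frac{43792}{27887} + \frac{V}{2591} = \frac{43792}{27887} + \frac{2304}{2591} = \frac{177716720}{72255217}$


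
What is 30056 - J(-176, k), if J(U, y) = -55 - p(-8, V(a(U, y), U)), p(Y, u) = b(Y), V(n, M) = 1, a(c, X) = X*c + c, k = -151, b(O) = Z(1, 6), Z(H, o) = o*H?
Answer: 30117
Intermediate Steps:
Z(H, o) = H*o
b(O) = 6 (b(O) = 1*6 = 6)
a(c, X) = c + X*c
p(Y, u) = 6
J(U, y) = -61 (J(U, y) = -55 - 1*6 = -55 - 6 = -61)
30056 - J(-176, k) = 30056 - 1*(-61) = 30056 + 61 = 30117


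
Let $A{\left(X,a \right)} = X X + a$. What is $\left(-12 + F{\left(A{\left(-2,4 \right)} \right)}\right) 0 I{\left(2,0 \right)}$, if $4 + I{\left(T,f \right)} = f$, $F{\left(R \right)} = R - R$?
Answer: $0$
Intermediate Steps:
$A{\left(X,a \right)} = a + X^{2}$ ($A{\left(X,a \right)} = X^{2} + a = a + X^{2}$)
$F{\left(R \right)} = 0$
$I{\left(T,f \right)} = -4 + f$
$\left(-12 + F{\left(A{\left(-2,4 \right)} \right)}\right) 0 I{\left(2,0 \right)} = \left(-12 + 0\right) 0 \left(-4 + 0\right) = - 12 \cdot 0 \left(-4\right) = \left(-12\right) 0 = 0$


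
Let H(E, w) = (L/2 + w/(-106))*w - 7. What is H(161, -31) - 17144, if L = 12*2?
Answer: -1858399/106 ≈ -17532.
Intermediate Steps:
L = 24
H(E, w) = -7 + w*(12 - w/106) (H(E, w) = (24/2 + w/(-106))*w - 7 = (24*(½) + w*(-1/106))*w - 7 = (12 - w/106)*w - 7 = w*(12 - w/106) - 7 = -7 + w*(12 - w/106))
H(161, -31) - 17144 = (-7 + 12*(-31) - 1/106*(-31)²) - 17144 = (-7 - 372 - 1/106*961) - 17144 = (-7 - 372 - 961/106) - 17144 = -41135/106 - 17144 = -1858399/106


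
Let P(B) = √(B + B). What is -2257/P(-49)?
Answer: 2257*I*√2/14 ≈ 227.99*I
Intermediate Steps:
P(B) = √2*√B (P(B) = √(2*B) = √2*√B)
-2257/P(-49) = -2257*(-I*√2/14) = -(-2257)*I*√2/14 = 2257*I*√2/14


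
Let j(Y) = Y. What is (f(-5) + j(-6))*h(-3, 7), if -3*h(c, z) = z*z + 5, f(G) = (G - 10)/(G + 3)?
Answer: -27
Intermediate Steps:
f(G) = (-10 + G)/(3 + G)
h(c, z) = -5/3 - z²/3 (h(c, z) = -(z*z + 5)/3 = -(z² + 5)/3 = -(5 + z²)/3 = -5/3 - z²/3)
(f(-5) + j(-6))*h(-3, 7) = ((-10 - 5)/(3 - 5) - 6)*(-5/3 - ⅓*7²) = (-15/(-2) - 6)*(-5/3 - ⅓*49) = (-½*(-15) - 6)*(-5/3 - 49/3) = (15/2 - 6)*(-18) = (3/2)*(-18) = -27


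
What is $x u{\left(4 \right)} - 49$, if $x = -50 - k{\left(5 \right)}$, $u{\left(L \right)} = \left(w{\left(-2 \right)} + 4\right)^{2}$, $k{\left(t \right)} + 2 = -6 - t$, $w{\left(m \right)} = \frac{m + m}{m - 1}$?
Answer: $- \frac{9913}{9} \approx -1101.4$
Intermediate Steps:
$w{\left(m \right)} = \frac{2 m}{-1 + m}$
$k{\left(t \right)} = -8 - t$ ($k{\left(t \right)} = -2 - \left(6 + t\right) = -8 - t$)
$u{\left(L \right)} = \frac{256}{9}$ ($u{\left(L \right)} = \left(2 \left(-2\right) \frac{1}{-1 - 2} + 4\right)^{2} = \left(2 \left(-2\right) \frac{1}{-3} + 4\right)^{2} = \left(2 \left(-2\right) \left(- \frac{1}{3}\right) + 4\right)^{2} = \left(\frac{4}{3} + 4\right)^{2} = \left(\frac{16}{3}\right)^{2} = \frac{256}{9}$)
$x = -37$ ($x = -50 - \left(-8 - 5\right) = -50 - -13 = -50 + 13 = -37$)
$x u{\left(4 \right)} - 49 = \left(-37\right) \frac{256}{9} - 49 = - \frac{9472}{9} - 49 = - \frac{9913}{9}$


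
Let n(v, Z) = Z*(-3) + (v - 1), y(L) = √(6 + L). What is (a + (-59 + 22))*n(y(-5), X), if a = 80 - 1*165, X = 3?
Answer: 1098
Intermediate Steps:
n(v, Z) = -1 + v - 3*Z (n(v, Z) = -3*Z + (-1 + v) = -1 + v - 3*Z)
a = -85 (a = 80 - 165 = -85)
(a + (-59 + 22))*n(y(-5), X) = (-85 + (-59 + 22))*(-1 + √(6 - 5) - 3*3) = (-85 - 37)*(-1 + √1 - 9) = -122*(-1 + 1 - 9) = -122*(-9) = 1098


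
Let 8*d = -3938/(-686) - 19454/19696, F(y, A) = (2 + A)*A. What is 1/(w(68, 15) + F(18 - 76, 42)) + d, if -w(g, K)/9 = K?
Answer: 27528126175/46290248256 ≈ 0.59469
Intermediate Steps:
w(g, K) = -9*K
F(y, A) = A*(2 + A)
d = 16054351/27022912 (d = (-3938/(-686) - 19454/19696)/8 = (-3938*(-1/686) - 19454*1/19696)/8 = (1969/343 - 9727/9848)/8 = (1/8)*(16054351/3377864) = 16054351/27022912 ≈ 0.59410)
1/(w(68, 15) + F(18 - 76, 42)) + d = 1/(-9*15 + 42*(2 + 42)) + 16054351/27022912 = 1/(-135 + 42*44) + 16054351/27022912 = 1/(-135 + 1848) + 16054351/27022912 = 1/1713 + 16054351/27022912 = 27528126175/46290248256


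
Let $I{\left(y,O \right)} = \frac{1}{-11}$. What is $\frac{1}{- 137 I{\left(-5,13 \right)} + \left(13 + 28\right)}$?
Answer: $\frac{11}{588} \approx 0.018707$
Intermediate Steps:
$I{\left(y,O \right)} = - \frac{1}{11}$
$\frac{1}{- 137 I{\left(-5,13 \right)} + \left(13 + 28\right)} = \frac{1}{\left(-137\right) \left(- \frac{1}{11}\right) + \left(13 + 28\right)} = \frac{1}{\frac{137}{11} + 41} = \frac{1}{\frac{588}{11}} = \frac{11}{588}$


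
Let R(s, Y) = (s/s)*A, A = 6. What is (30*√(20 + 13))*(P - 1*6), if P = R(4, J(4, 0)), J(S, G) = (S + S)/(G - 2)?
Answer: 0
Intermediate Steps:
J(S, G) = 2*S/(-2 + G) (J(S, G) = (2*S)/(-2 + G) = 2*S/(-2 + G))
R(s, Y) = 6 (R(s, Y) = (s/s)*6 = 1*6 = 6)
P = 6
(30*√(20 + 13))*(P - 1*6) = (30*√(20 + 13))*(6 - 1*6) = (30*√33)*(6 - 6) = (30*√33)*0 = 0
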